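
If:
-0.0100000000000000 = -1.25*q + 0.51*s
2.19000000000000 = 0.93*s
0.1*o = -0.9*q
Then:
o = -8.72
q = 0.97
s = 2.35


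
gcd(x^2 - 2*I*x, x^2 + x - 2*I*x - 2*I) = x - 2*I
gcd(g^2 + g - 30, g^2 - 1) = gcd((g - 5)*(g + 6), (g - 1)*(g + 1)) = 1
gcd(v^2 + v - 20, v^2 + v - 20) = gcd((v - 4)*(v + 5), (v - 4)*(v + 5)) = v^2 + v - 20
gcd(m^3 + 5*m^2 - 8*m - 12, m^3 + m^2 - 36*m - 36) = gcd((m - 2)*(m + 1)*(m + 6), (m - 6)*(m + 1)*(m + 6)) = m^2 + 7*m + 6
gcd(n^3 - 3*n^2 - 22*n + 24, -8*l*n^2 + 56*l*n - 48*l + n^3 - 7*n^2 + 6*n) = n^2 - 7*n + 6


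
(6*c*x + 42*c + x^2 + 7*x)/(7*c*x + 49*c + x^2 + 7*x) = (6*c + x)/(7*c + x)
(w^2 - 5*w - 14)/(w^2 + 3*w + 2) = (w - 7)/(w + 1)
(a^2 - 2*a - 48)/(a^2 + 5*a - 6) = (a - 8)/(a - 1)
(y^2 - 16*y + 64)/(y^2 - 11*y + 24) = (y - 8)/(y - 3)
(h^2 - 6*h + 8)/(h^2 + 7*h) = (h^2 - 6*h + 8)/(h*(h + 7))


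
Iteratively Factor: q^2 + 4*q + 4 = (q + 2)*(q + 2)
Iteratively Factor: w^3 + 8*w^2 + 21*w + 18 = (w + 3)*(w^2 + 5*w + 6) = (w + 3)^2*(w + 2)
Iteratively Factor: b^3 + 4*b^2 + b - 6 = (b - 1)*(b^2 + 5*b + 6) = (b - 1)*(b + 3)*(b + 2)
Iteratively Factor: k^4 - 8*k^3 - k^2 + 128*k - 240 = (k - 4)*(k^3 - 4*k^2 - 17*k + 60) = (k - 5)*(k - 4)*(k^2 + k - 12) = (k - 5)*(k - 4)*(k - 3)*(k + 4)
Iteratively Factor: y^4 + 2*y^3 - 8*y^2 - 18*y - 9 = (y - 3)*(y^3 + 5*y^2 + 7*y + 3) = (y - 3)*(y + 1)*(y^2 + 4*y + 3) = (y - 3)*(y + 1)^2*(y + 3)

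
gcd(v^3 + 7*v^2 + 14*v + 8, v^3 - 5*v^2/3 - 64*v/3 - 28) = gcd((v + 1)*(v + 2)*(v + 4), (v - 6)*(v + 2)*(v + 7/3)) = v + 2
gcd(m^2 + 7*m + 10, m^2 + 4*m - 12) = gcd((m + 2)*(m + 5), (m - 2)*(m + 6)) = 1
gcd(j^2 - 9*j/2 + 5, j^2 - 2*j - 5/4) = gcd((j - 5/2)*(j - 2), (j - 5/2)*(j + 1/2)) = j - 5/2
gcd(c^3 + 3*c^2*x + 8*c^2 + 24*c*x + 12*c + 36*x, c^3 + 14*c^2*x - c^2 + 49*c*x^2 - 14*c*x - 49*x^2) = 1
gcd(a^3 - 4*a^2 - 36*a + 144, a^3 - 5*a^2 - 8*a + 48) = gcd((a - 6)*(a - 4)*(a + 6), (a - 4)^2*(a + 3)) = a - 4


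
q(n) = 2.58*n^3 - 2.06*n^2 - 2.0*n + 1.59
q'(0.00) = -2.00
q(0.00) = 1.59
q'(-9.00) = 662.02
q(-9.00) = -2028.09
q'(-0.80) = 6.25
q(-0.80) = 0.55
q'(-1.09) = 11.69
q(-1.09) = -2.02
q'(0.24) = -2.54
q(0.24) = 1.03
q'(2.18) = 25.80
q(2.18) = 14.17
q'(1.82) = 16.14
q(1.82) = 6.68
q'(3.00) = 55.30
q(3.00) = 46.71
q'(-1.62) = 24.99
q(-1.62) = -11.55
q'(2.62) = 40.34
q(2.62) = 28.61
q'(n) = 7.74*n^2 - 4.12*n - 2.0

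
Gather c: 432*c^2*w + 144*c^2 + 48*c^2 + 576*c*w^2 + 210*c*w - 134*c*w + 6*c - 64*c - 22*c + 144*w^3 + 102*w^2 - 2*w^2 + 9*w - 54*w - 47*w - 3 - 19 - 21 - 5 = c^2*(432*w + 192) + c*(576*w^2 + 76*w - 80) + 144*w^3 + 100*w^2 - 92*w - 48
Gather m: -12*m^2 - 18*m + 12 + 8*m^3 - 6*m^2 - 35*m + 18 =8*m^3 - 18*m^2 - 53*m + 30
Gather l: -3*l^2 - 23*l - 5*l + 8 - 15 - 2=-3*l^2 - 28*l - 9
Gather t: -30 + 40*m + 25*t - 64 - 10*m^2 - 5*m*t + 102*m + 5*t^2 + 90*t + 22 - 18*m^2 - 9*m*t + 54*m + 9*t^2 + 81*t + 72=-28*m^2 + 196*m + 14*t^2 + t*(196 - 14*m)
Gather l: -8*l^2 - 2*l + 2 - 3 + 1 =-8*l^2 - 2*l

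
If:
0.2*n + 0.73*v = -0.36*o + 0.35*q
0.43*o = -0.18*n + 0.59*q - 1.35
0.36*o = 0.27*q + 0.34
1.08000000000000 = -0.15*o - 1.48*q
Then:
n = -10.90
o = 0.37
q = -0.77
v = 2.44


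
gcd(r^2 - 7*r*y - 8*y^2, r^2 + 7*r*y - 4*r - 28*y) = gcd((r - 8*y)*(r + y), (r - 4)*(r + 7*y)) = 1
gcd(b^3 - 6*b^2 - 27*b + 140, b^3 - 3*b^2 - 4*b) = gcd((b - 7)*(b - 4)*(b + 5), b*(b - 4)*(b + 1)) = b - 4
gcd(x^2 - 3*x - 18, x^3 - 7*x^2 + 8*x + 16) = 1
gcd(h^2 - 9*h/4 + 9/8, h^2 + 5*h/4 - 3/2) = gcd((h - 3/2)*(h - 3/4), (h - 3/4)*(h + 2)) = h - 3/4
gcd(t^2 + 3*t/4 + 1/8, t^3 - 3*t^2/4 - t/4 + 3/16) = t + 1/2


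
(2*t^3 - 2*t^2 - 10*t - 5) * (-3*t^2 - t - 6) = -6*t^5 + 4*t^4 + 20*t^3 + 37*t^2 + 65*t + 30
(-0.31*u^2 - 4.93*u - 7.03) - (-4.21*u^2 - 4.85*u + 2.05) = 3.9*u^2 - 0.0800000000000001*u - 9.08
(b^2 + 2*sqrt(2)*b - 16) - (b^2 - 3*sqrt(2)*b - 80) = 5*sqrt(2)*b + 64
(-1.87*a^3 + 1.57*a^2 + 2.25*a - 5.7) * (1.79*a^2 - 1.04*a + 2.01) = -3.3473*a^5 + 4.7551*a^4 - 1.364*a^3 - 9.3873*a^2 + 10.4505*a - 11.457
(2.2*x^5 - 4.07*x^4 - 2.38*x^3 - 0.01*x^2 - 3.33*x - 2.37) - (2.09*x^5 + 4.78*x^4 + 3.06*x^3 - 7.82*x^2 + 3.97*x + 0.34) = 0.11*x^5 - 8.85*x^4 - 5.44*x^3 + 7.81*x^2 - 7.3*x - 2.71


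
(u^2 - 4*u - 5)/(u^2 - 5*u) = (u + 1)/u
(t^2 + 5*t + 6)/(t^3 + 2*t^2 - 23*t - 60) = (t + 2)/(t^2 - t - 20)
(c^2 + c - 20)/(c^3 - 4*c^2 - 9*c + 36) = (c + 5)/(c^2 - 9)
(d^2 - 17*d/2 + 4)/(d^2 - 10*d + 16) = (d - 1/2)/(d - 2)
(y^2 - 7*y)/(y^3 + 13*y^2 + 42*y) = (y - 7)/(y^2 + 13*y + 42)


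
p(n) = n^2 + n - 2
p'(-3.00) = -5.00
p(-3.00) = 4.00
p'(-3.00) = -5.00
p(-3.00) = 4.00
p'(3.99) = 8.98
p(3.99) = 17.91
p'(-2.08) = -3.16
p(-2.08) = 0.25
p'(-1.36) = -1.72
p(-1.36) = -1.51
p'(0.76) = 2.52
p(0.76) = -0.66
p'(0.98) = 2.96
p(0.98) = -0.06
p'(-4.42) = -7.84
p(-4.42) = 13.12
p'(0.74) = 2.48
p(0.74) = -0.71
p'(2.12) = 5.24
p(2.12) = 4.61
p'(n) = 2*n + 1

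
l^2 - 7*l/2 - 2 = (l - 4)*(l + 1/2)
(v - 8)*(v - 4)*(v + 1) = v^3 - 11*v^2 + 20*v + 32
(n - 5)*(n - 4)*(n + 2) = n^3 - 7*n^2 + 2*n + 40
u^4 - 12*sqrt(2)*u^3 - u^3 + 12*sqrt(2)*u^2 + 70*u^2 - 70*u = u*(u - 1)*(u - 7*sqrt(2))*(u - 5*sqrt(2))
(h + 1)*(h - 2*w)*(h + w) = h^3 - h^2*w + h^2 - 2*h*w^2 - h*w - 2*w^2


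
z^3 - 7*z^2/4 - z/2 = z*(z - 2)*(z + 1/4)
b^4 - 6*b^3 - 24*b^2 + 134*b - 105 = (b - 7)*(b - 3)*(b - 1)*(b + 5)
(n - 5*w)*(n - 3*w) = n^2 - 8*n*w + 15*w^2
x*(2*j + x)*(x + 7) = 2*j*x^2 + 14*j*x + x^3 + 7*x^2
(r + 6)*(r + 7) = r^2 + 13*r + 42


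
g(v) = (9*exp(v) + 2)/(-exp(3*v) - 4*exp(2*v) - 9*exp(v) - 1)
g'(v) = (9*exp(v) + 2)*(3*exp(3*v) + 8*exp(2*v) + 9*exp(v))/(-exp(3*v) - 4*exp(2*v) - 9*exp(v) - 1)^2 + 9*exp(v)/(-exp(3*v) - 4*exp(2*v) - 9*exp(v) - 1) = (18*exp(3*v) + 42*exp(2*v) + 16*exp(v) + 9)*exp(v)/(exp(6*v) + 8*exp(5*v) + 34*exp(4*v) + 74*exp(3*v) + 89*exp(2*v) + 18*exp(v) + 1)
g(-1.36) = -1.20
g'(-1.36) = 0.32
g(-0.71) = -0.99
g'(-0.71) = 0.34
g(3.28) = -0.01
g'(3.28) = 0.02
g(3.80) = -0.00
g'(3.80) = 0.01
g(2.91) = -0.02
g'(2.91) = 0.04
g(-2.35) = -1.51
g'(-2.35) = 0.29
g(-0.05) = -0.75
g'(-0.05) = 0.37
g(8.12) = -0.00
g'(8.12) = 0.00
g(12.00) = 0.00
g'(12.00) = 0.00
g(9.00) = 0.00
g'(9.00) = 0.00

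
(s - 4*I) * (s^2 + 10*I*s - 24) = s^3 + 6*I*s^2 + 16*s + 96*I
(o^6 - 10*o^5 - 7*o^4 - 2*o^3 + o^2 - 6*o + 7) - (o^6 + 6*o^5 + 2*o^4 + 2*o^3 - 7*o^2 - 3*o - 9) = -16*o^5 - 9*o^4 - 4*o^3 + 8*o^2 - 3*o + 16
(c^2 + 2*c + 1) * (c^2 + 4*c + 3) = c^4 + 6*c^3 + 12*c^2 + 10*c + 3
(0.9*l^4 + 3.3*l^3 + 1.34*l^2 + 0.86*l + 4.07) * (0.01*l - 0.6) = 0.009*l^5 - 0.507*l^4 - 1.9666*l^3 - 0.7954*l^2 - 0.4753*l - 2.442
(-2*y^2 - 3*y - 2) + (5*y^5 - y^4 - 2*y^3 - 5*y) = 5*y^5 - y^4 - 2*y^3 - 2*y^2 - 8*y - 2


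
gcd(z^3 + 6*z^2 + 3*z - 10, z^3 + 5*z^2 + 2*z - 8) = z^2 + z - 2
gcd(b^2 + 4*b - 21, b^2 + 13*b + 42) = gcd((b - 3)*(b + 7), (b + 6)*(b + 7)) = b + 7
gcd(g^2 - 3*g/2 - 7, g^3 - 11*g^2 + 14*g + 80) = g + 2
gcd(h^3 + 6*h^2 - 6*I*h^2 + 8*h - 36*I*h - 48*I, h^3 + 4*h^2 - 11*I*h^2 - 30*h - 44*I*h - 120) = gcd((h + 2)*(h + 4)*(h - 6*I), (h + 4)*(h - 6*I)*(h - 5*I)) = h^2 + h*(4 - 6*I) - 24*I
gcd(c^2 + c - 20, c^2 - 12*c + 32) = c - 4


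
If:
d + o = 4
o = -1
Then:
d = 5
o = -1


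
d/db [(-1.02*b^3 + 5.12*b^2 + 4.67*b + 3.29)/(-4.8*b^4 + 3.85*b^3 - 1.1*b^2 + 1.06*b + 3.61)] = (-4.896*b^6 + 49.152*b^5 + 48.658*b^4 + 25.0466*b^3 - 38.4819*b^2 + 44.2044*b + 13.3713)/(23.04*b^8 - 36.96*b^7 + 25.3825*b^6 - 18.646*b^5 - 25.284*b^4 + 25.465*b^3 - 6.8184*b^2 + 7.6532*b + 13.0321)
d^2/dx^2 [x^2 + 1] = 2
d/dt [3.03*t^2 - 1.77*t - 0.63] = 6.06*t - 1.77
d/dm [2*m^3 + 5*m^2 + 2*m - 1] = 6*m^2 + 10*m + 2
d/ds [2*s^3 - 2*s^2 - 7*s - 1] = 6*s^2 - 4*s - 7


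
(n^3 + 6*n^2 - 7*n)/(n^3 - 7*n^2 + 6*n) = (n + 7)/(n - 6)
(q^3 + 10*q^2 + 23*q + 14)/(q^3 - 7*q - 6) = (q + 7)/(q - 3)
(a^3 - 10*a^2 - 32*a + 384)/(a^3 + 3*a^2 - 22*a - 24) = (a^2 - 16*a + 64)/(a^2 - 3*a - 4)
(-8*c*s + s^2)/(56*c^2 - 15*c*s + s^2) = s/(-7*c + s)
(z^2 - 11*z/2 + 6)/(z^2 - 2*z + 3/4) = 2*(z - 4)/(2*z - 1)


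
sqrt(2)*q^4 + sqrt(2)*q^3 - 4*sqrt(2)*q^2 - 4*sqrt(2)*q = q*(q - 2)*(q + 2)*(sqrt(2)*q + sqrt(2))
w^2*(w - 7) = w^3 - 7*w^2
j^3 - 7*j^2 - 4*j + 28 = (j - 7)*(j - 2)*(j + 2)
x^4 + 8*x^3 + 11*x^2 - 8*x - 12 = (x - 1)*(x + 1)*(x + 2)*(x + 6)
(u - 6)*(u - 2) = u^2 - 8*u + 12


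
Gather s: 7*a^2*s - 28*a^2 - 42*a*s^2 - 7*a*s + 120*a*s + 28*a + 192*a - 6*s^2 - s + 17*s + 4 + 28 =-28*a^2 + 220*a + s^2*(-42*a - 6) + s*(7*a^2 + 113*a + 16) + 32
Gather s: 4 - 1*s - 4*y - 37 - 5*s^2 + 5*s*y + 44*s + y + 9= -5*s^2 + s*(5*y + 43) - 3*y - 24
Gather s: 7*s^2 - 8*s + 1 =7*s^2 - 8*s + 1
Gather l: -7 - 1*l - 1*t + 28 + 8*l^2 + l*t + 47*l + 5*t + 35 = 8*l^2 + l*(t + 46) + 4*t + 56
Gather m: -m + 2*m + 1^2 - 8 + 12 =m + 5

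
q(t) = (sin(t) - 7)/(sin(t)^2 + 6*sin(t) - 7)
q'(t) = (-2*sin(t)*cos(t) - 6*cos(t))*(sin(t) - 7)/(sin(t)^2 + 6*sin(t) - 7)^2 + cos(t)/(sin(t)^2 + 6*sin(t) - 7) = (14*sin(t) + cos(t)^2 + 34)*cos(t)/(sin(t)^2 + 6*sin(t) - 7)^2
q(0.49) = 1.65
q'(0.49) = 2.33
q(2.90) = 1.23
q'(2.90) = -1.23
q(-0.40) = 0.80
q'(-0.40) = 0.32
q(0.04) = 1.03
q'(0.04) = 0.78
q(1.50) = 299.62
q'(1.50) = 8454.52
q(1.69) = 105.91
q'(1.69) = -1771.13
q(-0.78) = 0.72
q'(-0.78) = 0.15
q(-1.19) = 0.68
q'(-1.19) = 0.06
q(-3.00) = 0.91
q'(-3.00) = -0.53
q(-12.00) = 1.85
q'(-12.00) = 2.92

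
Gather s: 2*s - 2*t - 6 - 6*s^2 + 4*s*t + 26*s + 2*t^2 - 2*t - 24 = -6*s^2 + s*(4*t + 28) + 2*t^2 - 4*t - 30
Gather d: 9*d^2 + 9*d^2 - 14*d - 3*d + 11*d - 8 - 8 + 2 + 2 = 18*d^2 - 6*d - 12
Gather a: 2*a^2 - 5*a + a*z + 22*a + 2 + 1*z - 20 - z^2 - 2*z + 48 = 2*a^2 + a*(z + 17) - z^2 - z + 30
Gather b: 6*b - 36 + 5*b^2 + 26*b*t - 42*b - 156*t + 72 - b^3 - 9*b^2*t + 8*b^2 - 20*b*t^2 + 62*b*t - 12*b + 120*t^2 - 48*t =-b^3 + b^2*(13 - 9*t) + b*(-20*t^2 + 88*t - 48) + 120*t^2 - 204*t + 36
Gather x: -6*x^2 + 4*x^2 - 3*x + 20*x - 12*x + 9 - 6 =-2*x^2 + 5*x + 3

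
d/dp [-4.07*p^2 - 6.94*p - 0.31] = -8.14*p - 6.94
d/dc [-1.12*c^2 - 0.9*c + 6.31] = -2.24*c - 0.9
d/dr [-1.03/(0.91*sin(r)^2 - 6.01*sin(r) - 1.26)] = (1.8746*sin(r) - 6.1903)*cos(r)/(-0.91*sin(r)^2 + 6.01*sin(r) + 1.26)^2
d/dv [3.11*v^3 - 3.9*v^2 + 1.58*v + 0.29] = 9.33*v^2 - 7.8*v + 1.58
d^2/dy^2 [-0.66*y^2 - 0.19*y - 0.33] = -1.32000000000000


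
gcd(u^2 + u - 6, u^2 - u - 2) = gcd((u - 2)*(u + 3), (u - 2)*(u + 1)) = u - 2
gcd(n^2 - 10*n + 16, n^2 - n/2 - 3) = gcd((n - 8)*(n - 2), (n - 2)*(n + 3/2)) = n - 2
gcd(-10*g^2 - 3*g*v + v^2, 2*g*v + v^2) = 2*g + v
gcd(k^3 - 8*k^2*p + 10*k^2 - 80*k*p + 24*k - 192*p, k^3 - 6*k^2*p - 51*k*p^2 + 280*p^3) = -k + 8*p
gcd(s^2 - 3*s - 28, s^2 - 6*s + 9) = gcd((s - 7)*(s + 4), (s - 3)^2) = 1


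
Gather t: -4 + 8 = 4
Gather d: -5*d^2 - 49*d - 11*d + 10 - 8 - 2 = -5*d^2 - 60*d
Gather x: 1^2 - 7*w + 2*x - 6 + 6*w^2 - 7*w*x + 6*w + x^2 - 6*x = 6*w^2 - w + x^2 + x*(-7*w - 4) - 5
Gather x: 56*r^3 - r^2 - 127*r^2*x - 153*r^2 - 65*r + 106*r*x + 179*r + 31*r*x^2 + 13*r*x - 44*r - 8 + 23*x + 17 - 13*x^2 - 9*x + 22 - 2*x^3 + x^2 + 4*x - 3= 56*r^3 - 154*r^2 + 70*r - 2*x^3 + x^2*(31*r - 12) + x*(-127*r^2 + 119*r + 18) + 28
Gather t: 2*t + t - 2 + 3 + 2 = 3*t + 3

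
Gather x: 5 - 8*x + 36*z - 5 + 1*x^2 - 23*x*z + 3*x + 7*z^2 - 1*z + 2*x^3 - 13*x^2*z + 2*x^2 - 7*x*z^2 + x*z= 2*x^3 + x^2*(3 - 13*z) + x*(-7*z^2 - 22*z - 5) + 7*z^2 + 35*z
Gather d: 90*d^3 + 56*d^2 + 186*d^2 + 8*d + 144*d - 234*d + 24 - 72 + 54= 90*d^3 + 242*d^2 - 82*d + 6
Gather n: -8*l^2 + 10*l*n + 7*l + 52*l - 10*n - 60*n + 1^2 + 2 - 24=-8*l^2 + 59*l + n*(10*l - 70) - 21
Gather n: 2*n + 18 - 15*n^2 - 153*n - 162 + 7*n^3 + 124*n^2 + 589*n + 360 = 7*n^3 + 109*n^2 + 438*n + 216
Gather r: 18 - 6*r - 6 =12 - 6*r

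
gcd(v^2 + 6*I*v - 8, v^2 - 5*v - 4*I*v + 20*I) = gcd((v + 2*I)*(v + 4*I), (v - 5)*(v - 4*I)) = 1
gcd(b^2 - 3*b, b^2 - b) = b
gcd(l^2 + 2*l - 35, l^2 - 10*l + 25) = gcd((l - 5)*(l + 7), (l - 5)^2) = l - 5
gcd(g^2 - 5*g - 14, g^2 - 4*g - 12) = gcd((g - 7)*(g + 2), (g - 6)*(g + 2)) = g + 2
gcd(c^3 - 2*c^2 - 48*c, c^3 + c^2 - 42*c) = c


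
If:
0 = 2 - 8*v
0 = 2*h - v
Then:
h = 1/8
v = 1/4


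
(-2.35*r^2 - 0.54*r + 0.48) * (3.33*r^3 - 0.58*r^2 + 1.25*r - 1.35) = -7.8255*r^5 - 0.4352*r^4 - 1.0259*r^3 + 2.2191*r^2 + 1.329*r - 0.648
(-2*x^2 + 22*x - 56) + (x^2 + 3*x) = -x^2 + 25*x - 56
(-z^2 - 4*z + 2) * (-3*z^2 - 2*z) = 3*z^4 + 14*z^3 + 2*z^2 - 4*z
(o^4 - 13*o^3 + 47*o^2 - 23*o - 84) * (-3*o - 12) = -3*o^5 + 27*o^4 + 15*o^3 - 495*o^2 + 528*o + 1008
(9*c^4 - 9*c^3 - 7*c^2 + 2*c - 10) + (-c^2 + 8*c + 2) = 9*c^4 - 9*c^3 - 8*c^2 + 10*c - 8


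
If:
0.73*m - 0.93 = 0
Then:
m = 1.27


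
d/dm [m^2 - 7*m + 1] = 2*m - 7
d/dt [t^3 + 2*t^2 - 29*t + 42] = 3*t^2 + 4*t - 29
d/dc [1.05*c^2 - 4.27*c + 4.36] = 2.1*c - 4.27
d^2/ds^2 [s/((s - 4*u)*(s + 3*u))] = 2*(s^3 + 36*s*u^2 - 12*u^3)/(s^6 - 3*s^5*u - 33*s^4*u^2 + 71*s^3*u^3 + 396*s^2*u^4 - 432*s*u^5 - 1728*u^6)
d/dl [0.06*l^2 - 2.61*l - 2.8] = 0.12*l - 2.61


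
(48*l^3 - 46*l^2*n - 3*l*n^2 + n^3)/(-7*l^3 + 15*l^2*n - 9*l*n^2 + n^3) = (-48*l^2 - 2*l*n + n^2)/(7*l^2 - 8*l*n + n^2)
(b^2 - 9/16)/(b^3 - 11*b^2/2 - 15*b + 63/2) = (16*b^2 - 9)/(8*(2*b^3 - 11*b^2 - 30*b + 63))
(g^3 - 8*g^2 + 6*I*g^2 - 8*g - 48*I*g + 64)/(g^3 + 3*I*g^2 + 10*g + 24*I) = (g - 8)/(g - 3*I)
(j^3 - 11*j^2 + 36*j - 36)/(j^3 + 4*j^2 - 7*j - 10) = (j^2 - 9*j + 18)/(j^2 + 6*j + 5)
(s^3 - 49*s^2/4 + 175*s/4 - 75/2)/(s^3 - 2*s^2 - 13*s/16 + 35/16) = 4*(s^2 - 11*s + 30)/(4*s^2 - 3*s - 7)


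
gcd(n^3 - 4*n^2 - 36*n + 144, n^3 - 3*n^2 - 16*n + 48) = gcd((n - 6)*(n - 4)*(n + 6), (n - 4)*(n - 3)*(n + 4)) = n - 4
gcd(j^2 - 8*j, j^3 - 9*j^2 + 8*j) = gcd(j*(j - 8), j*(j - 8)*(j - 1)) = j^2 - 8*j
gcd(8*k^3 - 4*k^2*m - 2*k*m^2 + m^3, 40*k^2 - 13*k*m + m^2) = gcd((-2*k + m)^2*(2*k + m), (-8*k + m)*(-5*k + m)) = 1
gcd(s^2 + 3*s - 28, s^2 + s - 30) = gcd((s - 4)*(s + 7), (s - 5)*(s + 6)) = 1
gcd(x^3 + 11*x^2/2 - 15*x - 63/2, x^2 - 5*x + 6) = x - 3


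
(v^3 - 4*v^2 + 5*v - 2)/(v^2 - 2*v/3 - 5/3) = 3*(-v^3 + 4*v^2 - 5*v + 2)/(-3*v^2 + 2*v + 5)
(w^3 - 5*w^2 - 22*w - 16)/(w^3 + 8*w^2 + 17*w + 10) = (w - 8)/(w + 5)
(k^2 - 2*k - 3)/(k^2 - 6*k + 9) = (k + 1)/(k - 3)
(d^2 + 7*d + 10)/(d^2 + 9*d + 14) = (d + 5)/(d + 7)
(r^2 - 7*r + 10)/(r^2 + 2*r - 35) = (r - 2)/(r + 7)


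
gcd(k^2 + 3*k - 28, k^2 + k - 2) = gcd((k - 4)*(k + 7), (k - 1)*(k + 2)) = 1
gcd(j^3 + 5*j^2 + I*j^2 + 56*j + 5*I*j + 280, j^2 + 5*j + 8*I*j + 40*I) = j^2 + j*(5 + 8*I) + 40*I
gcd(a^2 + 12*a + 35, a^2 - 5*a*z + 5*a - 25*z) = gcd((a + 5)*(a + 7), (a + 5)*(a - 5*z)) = a + 5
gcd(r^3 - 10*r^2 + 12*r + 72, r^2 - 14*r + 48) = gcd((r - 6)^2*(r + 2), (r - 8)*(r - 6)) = r - 6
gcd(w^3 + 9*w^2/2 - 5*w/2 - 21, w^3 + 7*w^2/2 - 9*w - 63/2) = w^2 + 13*w/2 + 21/2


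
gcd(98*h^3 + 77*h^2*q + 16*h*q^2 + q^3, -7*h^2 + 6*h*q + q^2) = 7*h + q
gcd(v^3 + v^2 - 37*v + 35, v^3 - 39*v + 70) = v^2 + 2*v - 35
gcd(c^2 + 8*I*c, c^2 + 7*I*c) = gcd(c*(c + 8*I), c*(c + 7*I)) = c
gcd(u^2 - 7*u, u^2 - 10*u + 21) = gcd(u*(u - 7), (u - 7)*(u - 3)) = u - 7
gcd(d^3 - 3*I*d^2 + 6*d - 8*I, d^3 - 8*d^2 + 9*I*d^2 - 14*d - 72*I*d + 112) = d + 2*I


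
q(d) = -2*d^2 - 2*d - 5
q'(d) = -4*d - 2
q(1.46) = -12.18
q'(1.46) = -7.84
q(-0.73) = -4.61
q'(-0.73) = 0.92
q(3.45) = -35.70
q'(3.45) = -15.80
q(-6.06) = -66.33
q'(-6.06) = 22.24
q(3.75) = -40.62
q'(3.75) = -17.00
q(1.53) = -12.74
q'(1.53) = -8.12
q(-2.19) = -10.21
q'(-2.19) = 6.76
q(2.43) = -21.67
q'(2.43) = -11.72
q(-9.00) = -149.00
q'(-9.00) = 34.00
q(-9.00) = -149.00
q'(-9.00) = 34.00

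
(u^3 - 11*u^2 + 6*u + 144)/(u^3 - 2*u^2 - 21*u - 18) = (u - 8)/(u + 1)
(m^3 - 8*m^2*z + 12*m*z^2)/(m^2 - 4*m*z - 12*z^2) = m*(m - 2*z)/(m + 2*z)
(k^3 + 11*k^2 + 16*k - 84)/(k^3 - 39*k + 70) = (k + 6)/(k - 5)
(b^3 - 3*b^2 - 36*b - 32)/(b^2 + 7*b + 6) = (b^2 - 4*b - 32)/(b + 6)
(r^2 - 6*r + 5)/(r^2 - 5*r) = (r - 1)/r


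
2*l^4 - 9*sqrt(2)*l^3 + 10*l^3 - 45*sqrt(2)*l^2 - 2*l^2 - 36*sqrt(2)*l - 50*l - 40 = (l + 4)*(l - 5*sqrt(2))*(sqrt(2)*l + 1)*(sqrt(2)*l + sqrt(2))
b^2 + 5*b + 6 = (b + 2)*(b + 3)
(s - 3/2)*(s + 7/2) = s^2 + 2*s - 21/4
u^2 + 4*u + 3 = (u + 1)*(u + 3)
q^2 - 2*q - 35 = (q - 7)*(q + 5)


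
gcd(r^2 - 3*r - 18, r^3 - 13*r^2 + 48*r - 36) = r - 6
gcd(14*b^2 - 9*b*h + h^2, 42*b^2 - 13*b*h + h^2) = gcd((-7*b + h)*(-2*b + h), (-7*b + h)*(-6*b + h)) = 7*b - h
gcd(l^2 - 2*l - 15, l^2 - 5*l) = l - 5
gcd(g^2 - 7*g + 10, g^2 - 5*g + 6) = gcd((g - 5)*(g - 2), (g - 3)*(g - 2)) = g - 2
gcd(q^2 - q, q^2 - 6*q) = q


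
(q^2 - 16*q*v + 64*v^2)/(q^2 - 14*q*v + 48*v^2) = (q - 8*v)/(q - 6*v)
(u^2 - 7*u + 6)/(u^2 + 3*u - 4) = (u - 6)/(u + 4)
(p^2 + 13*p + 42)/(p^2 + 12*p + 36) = (p + 7)/(p + 6)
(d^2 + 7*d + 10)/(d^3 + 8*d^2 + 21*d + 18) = (d + 5)/(d^2 + 6*d + 9)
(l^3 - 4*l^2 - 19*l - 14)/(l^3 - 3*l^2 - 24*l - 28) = (l + 1)/(l + 2)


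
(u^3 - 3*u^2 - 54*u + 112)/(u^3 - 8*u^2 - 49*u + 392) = (u - 2)/(u - 7)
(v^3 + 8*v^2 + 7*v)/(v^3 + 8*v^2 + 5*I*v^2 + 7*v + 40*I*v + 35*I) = v/(v + 5*I)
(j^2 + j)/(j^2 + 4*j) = (j + 1)/(j + 4)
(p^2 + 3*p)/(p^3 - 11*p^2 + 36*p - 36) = p*(p + 3)/(p^3 - 11*p^2 + 36*p - 36)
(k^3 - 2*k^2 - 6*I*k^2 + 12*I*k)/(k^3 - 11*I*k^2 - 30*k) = (k - 2)/(k - 5*I)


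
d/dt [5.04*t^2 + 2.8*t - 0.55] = 10.08*t + 2.8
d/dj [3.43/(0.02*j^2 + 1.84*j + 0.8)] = (-0.1372*j - 6.3112)/(0.02*j^2 + 1.84*j + 0.8)^2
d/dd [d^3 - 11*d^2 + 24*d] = 3*d^2 - 22*d + 24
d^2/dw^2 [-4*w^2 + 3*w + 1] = -8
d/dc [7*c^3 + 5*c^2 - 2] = c*(21*c + 10)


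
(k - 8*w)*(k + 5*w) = k^2 - 3*k*w - 40*w^2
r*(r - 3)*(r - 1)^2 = r^4 - 5*r^3 + 7*r^2 - 3*r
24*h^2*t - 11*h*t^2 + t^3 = t*(-8*h + t)*(-3*h + t)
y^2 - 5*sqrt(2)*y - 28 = (y - 7*sqrt(2))*(y + 2*sqrt(2))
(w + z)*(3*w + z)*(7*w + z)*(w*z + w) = 21*w^4*z + 21*w^4 + 31*w^3*z^2 + 31*w^3*z + 11*w^2*z^3 + 11*w^2*z^2 + w*z^4 + w*z^3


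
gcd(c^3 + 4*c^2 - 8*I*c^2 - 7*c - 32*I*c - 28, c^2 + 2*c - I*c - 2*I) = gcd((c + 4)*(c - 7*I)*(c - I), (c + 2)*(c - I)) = c - I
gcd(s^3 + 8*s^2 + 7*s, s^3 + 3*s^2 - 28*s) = s^2 + 7*s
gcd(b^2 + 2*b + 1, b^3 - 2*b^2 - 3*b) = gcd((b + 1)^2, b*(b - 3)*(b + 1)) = b + 1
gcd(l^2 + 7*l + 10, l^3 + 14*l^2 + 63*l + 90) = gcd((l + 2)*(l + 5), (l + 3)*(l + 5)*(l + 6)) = l + 5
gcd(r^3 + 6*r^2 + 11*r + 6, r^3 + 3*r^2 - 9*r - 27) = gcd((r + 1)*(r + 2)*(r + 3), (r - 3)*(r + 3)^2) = r + 3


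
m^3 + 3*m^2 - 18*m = m*(m - 3)*(m + 6)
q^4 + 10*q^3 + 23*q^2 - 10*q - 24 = (q - 1)*(q + 1)*(q + 4)*(q + 6)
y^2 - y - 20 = (y - 5)*(y + 4)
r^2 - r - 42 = (r - 7)*(r + 6)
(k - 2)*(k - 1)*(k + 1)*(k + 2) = k^4 - 5*k^2 + 4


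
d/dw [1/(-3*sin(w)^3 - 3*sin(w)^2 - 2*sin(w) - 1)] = (9*sin(w)^2 + 6*sin(w) + 2)*cos(w)/(3*sin(w)^3 + 3*sin(w)^2 + 2*sin(w) + 1)^2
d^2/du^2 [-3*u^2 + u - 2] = -6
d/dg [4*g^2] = 8*g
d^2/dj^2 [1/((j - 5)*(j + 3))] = 2*((j - 5)^2 + (j - 5)*(j + 3) + (j + 3)^2)/((j - 5)^3*(j + 3)^3)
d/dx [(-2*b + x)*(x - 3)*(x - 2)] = -4*b*x + 10*b + 3*x^2 - 10*x + 6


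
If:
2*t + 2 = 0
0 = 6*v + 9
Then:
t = -1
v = -3/2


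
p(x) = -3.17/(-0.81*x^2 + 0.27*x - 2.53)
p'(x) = -3.17*(1.62*x - 0.27)/(-0.81*x^2 + 0.27*x - 2.53)^2 = (0.8559 - 5.1354*x)/(0.81*x^2 - 0.27*x + 2.53)^2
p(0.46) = 1.23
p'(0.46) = -0.23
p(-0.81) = 0.97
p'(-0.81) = 0.47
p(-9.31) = 0.04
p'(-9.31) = 0.01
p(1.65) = 0.74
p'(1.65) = -0.41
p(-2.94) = 0.31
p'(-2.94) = 0.15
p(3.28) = 0.31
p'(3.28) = -0.15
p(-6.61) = 0.08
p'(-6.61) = 0.02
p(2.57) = 0.44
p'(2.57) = -0.24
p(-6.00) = 0.10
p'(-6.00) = 0.03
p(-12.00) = 0.03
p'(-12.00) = 0.00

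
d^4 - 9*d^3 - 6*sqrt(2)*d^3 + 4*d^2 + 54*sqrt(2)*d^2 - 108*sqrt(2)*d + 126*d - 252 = (d - 6)*(d - 3)*(d - 7*sqrt(2))*(d + sqrt(2))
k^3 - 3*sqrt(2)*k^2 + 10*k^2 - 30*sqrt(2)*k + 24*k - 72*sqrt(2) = (k + 4)*(k + 6)*(k - 3*sqrt(2))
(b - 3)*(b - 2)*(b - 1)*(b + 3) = b^4 - 3*b^3 - 7*b^2 + 27*b - 18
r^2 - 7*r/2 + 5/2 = (r - 5/2)*(r - 1)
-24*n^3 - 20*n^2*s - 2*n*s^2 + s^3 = (-6*n + s)*(2*n + s)^2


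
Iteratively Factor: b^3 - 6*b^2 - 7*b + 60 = (b - 4)*(b^2 - 2*b - 15) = (b - 4)*(b + 3)*(b - 5)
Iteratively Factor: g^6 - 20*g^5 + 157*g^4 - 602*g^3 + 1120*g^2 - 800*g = (g - 4)*(g^5 - 16*g^4 + 93*g^3 - 230*g^2 + 200*g) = (g - 4)*(g - 2)*(g^4 - 14*g^3 + 65*g^2 - 100*g) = g*(g - 4)*(g - 2)*(g^3 - 14*g^2 + 65*g - 100) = g*(g - 4)^2*(g - 2)*(g^2 - 10*g + 25) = g*(g - 5)*(g - 4)^2*(g - 2)*(g - 5)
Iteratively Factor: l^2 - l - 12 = (l + 3)*(l - 4)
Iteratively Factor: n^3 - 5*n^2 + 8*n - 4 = (n - 2)*(n^2 - 3*n + 2) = (n - 2)^2*(n - 1)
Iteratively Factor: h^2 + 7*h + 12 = (h + 4)*(h + 3)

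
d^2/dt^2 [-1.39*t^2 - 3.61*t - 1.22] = -2.78000000000000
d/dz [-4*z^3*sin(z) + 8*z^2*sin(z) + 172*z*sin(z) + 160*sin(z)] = -4*z^3*cos(z) - 12*z^2*sin(z) + 8*z^2*cos(z) + 16*z*sin(z) + 172*z*cos(z) + 172*sin(z) + 160*cos(z)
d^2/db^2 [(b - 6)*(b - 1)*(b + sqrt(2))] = 6*b - 14 + 2*sqrt(2)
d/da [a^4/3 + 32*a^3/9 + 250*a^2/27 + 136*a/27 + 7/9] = 4*a^3/3 + 32*a^2/3 + 500*a/27 + 136/27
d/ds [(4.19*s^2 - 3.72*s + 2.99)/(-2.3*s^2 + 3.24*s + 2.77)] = (5.0196*s^2 + 36.9666*s - 19.992)/(5.29*s^4 - 14.904*s^3 - 2.2444*s^2 + 17.9496*s + 7.6729)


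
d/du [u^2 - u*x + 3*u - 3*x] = 2*u - x + 3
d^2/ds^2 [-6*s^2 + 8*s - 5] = -12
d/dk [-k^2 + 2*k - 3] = 2 - 2*k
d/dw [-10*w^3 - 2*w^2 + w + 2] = -30*w^2 - 4*w + 1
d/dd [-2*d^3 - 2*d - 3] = -6*d^2 - 2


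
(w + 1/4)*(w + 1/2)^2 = w^3 + 5*w^2/4 + w/2 + 1/16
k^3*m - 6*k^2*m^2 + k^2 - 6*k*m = k*(k - 6*m)*(k*m + 1)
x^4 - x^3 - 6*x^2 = x^2*(x - 3)*(x + 2)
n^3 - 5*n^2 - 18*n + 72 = (n - 6)*(n - 3)*(n + 4)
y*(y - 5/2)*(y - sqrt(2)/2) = y^3 - 5*y^2/2 - sqrt(2)*y^2/2 + 5*sqrt(2)*y/4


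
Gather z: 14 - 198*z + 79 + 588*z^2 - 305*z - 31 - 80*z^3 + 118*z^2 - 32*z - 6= -80*z^3 + 706*z^2 - 535*z + 56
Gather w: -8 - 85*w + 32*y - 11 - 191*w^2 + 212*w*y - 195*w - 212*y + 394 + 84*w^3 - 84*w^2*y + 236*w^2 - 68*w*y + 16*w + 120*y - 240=84*w^3 + w^2*(45 - 84*y) + w*(144*y - 264) - 60*y + 135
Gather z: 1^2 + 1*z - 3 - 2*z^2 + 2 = -2*z^2 + z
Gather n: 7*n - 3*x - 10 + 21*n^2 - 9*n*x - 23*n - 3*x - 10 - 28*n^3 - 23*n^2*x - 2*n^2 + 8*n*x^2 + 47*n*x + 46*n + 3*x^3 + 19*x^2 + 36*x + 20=-28*n^3 + n^2*(19 - 23*x) + n*(8*x^2 + 38*x + 30) + 3*x^3 + 19*x^2 + 30*x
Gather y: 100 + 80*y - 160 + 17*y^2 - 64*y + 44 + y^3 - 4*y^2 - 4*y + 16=y^3 + 13*y^2 + 12*y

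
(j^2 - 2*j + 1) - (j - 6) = j^2 - 3*j + 7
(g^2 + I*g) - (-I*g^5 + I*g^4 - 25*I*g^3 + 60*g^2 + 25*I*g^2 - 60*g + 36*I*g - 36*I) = I*g^5 - I*g^4 + 25*I*g^3 - 59*g^2 - 25*I*g^2 + 60*g - 35*I*g + 36*I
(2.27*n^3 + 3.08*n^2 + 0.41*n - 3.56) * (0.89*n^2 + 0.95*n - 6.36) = 2.0203*n^5 + 4.8977*n^4 - 11.1463*n^3 - 22.3677*n^2 - 5.9896*n + 22.6416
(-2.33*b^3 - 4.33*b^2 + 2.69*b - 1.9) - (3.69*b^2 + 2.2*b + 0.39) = -2.33*b^3 - 8.02*b^2 + 0.49*b - 2.29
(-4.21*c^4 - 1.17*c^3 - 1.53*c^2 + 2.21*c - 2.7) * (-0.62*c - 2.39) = 2.6102*c^5 + 10.7873*c^4 + 3.7449*c^3 + 2.2865*c^2 - 3.6079*c + 6.453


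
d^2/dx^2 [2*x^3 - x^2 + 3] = 12*x - 2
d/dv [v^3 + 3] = 3*v^2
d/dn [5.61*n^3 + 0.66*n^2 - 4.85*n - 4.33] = 16.83*n^2 + 1.32*n - 4.85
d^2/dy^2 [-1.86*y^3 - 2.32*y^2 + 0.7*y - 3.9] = -11.16*y - 4.64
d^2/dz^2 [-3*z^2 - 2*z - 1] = -6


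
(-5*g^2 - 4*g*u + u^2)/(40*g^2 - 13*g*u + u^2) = (g + u)/(-8*g + u)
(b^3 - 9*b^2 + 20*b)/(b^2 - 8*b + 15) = b*(b - 4)/(b - 3)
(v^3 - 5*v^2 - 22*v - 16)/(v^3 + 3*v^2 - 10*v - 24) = (v^2 - 7*v - 8)/(v^2 + v - 12)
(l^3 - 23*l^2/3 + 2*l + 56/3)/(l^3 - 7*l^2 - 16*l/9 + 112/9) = 3*(l - 2)/(3*l - 4)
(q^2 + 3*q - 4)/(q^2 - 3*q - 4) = (-q^2 - 3*q + 4)/(-q^2 + 3*q + 4)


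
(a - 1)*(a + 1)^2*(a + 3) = a^4 + 4*a^3 + 2*a^2 - 4*a - 3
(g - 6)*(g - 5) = g^2 - 11*g + 30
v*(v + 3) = v^2 + 3*v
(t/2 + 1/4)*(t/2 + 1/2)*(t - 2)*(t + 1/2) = t^4/4 - 11*t^2/16 - 9*t/16 - 1/8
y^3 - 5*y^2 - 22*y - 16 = (y - 8)*(y + 1)*(y + 2)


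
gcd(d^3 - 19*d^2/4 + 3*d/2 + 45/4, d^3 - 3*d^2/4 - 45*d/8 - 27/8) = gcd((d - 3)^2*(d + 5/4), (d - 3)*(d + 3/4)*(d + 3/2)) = d - 3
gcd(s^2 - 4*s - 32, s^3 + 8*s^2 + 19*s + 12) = s + 4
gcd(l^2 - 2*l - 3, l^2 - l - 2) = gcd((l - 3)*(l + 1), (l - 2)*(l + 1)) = l + 1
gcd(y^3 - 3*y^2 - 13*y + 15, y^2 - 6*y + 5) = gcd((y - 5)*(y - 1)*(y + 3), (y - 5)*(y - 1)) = y^2 - 6*y + 5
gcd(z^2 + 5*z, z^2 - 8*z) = z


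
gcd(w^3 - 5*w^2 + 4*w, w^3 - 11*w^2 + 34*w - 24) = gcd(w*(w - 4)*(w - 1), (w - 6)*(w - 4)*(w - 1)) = w^2 - 5*w + 4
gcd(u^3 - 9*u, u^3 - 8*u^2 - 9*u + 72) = u^2 - 9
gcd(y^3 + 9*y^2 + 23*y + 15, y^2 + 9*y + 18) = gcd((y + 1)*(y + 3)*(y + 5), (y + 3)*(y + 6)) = y + 3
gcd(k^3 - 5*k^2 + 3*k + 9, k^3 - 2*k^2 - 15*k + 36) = k^2 - 6*k + 9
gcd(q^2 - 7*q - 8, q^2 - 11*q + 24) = q - 8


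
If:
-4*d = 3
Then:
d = -3/4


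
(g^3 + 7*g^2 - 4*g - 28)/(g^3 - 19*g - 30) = (g^2 + 5*g - 14)/(g^2 - 2*g - 15)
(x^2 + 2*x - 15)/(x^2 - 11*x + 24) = (x + 5)/(x - 8)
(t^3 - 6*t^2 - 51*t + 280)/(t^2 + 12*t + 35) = (t^2 - 13*t + 40)/(t + 5)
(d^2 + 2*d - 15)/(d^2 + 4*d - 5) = (d - 3)/(d - 1)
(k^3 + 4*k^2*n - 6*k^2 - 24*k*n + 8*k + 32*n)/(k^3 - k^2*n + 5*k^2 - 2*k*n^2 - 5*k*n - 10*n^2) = (-k^3 - 4*k^2*n + 6*k^2 + 24*k*n - 8*k - 32*n)/(-k^3 + k^2*n - 5*k^2 + 2*k*n^2 + 5*k*n + 10*n^2)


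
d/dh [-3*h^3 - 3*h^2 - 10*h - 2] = -9*h^2 - 6*h - 10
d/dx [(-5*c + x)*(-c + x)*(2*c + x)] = -7*c^2 - 8*c*x + 3*x^2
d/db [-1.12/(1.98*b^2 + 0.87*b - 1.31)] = (4.4352*b + 0.9744)/(1.98*b^2 + 0.87*b - 1.31)^2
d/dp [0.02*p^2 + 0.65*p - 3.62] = 0.04*p + 0.65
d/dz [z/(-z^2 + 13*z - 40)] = (z^2 - 40)/(z^4 - 26*z^3 + 249*z^2 - 1040*z + 1600)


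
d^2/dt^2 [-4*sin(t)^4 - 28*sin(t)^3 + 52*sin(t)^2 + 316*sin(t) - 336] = 64*sin(t)^4 + 252*sin(t)^3 - 256*sin(t)^2 - 484*sin(t) + 104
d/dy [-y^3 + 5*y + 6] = 5 - 3*y^2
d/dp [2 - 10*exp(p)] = -10*exp(p)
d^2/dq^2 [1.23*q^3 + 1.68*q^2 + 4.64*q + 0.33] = 7.38*q + 3.36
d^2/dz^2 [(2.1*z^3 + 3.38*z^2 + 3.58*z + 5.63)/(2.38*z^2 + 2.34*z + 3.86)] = (-1.4210854715202e-14*z^5 - 12.677728*z^3 + 118.843368*z^2 + 178.530072*z - 5.73880000000001)/(13.481272*z^6 + 39.764088*z^5 + 104.689536*z^4 + 141.795576*z^3 + 169.790592*z^2 + 104.595192*z + 57.512456)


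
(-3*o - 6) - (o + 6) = -4*o - 12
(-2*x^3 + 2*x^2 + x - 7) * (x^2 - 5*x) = -2*x^5 + 12*x^4 - 9*x^3 - 12*x^2 + 35*x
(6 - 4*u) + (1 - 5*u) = 7 - 9*u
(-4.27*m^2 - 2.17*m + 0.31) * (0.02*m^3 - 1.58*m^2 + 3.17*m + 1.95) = -0.0854*m^5 + 6.7032*m^4 - 10.1011*m^3 - 15.6952*m^2 - 3.2488*m + 0.6045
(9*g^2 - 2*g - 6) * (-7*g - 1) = -63*g^3 + 5*g^2 + 44*g + 6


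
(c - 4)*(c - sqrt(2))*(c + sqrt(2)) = c^3 - 4*c^2 - 2*c + 8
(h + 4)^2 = h^2 + 8*h + 16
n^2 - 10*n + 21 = (n - 7)*(n - 3)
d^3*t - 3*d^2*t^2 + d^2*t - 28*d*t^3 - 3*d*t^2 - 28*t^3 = (d - 7*t)*(d + 4*t)*(d*t + t)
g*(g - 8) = g^2 - 8*g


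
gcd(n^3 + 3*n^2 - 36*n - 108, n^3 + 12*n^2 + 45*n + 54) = n^2 + 9*n + 18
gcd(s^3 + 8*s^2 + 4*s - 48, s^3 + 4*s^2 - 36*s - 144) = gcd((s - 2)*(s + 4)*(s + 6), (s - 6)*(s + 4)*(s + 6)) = s^2 + 10*s + 24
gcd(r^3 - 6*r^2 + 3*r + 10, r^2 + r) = r + 1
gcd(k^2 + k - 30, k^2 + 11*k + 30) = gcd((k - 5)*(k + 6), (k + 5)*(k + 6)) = k + 6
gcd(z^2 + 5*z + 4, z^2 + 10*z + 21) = 1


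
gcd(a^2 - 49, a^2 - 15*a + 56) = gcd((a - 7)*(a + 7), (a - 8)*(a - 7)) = a - 7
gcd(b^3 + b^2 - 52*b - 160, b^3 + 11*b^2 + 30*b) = b + 5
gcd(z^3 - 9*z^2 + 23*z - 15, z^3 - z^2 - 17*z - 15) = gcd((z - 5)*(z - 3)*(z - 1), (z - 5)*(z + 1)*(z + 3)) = z - 5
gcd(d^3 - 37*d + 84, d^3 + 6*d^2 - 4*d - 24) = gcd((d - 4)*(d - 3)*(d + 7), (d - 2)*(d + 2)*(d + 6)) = 1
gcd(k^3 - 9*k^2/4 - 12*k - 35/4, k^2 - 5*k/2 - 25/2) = k - 5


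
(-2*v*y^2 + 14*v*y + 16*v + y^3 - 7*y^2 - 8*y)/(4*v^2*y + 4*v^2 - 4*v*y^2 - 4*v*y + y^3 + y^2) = (y - 8)/(-2*v + y)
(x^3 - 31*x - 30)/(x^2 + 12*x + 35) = (x^2 - 5*x - 6)/(x + 7)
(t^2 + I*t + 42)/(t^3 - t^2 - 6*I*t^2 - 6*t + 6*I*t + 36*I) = (t + 7*I)/(t^2 - t - 6)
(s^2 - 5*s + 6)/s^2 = 1 - 5/s + 6/s^2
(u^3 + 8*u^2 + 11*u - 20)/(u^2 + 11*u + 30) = (u^2 + 3*u - 4)/(u + 6)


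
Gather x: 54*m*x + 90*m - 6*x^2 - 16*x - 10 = 90*m - 6*x^2 + x*(54*m - 16) - 10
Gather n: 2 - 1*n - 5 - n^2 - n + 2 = -n^2 - 2*n - 1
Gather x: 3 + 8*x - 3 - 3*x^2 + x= -3*x^2 + 9*x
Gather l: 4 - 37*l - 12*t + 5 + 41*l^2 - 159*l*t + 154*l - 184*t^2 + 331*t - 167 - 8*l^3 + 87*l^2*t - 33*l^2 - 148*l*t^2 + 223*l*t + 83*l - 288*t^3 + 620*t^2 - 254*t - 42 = -8*l^3 + l^2*(87*t + 8) + l*(-148*t^2 + 64*t + 200) - 288*t^3 + 436*t^2 + 65*t - 200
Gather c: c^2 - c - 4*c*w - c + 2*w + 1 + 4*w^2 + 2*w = c^2 + c*(-4*w - 2) + 4*w^2 + 4*w + 1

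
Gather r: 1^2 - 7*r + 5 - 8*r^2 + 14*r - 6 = -8*r^2 + 7*r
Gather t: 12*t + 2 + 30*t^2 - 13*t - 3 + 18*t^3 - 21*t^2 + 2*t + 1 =18*t^3 + 9*t^2 + t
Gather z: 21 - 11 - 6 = 4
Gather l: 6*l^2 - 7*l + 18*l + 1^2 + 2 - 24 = 6*l^2 + 11*l - 21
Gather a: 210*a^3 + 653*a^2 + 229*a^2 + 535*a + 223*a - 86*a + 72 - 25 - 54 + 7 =210*a^3 + 882*a^2 + 672*a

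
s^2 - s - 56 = (s - 8)*(s + 7)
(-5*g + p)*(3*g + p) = -15*g^2 - 2*g*p + p^2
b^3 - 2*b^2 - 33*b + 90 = (b - 5)*(b - 3)*(b + 6)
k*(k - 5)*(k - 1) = k^3 - 6*k^2 + 5*k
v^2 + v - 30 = (v - 5)*(v + 6)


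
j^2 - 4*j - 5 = (j - 5)*(j + 1)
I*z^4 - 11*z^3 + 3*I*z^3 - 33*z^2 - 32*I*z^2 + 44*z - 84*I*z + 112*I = (z + 4)*(z + 4*I)*(z + 7*I)*(I*z - I)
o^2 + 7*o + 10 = (o + 2)*(o + 5)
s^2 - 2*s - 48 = (s - 8)*(s + 6)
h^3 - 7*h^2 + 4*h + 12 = (h - 6)*(h - 2)*(h + 1)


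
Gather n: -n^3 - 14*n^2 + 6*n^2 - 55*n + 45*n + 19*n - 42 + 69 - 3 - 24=-n^3 - 8*n^2 + 9*n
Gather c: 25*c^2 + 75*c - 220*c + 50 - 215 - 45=25*c^2 - 145*c - 210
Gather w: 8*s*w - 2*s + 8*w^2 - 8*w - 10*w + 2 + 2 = -2*s + 8*w^2 + w*(8*s - 18) + 4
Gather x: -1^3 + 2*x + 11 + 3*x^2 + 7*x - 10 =3*x^2 + 9*x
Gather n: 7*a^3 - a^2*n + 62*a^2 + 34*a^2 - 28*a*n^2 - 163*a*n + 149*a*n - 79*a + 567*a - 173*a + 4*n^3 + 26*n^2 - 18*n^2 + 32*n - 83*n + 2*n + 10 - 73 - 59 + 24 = 7*a^3 + 96*a^2 + 315*a + 4*n^3 + n^2*(8 - 28*a) + n*(-a^2 - 14*a - 49) - 98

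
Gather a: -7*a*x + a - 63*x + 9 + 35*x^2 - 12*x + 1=a*(1 - 7*x) + 35*x^2 - 75*x + 10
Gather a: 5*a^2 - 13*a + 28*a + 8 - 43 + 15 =5*a^2 + 15*a - 20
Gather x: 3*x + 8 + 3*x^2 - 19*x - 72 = 3*x^2 - 16*x - 64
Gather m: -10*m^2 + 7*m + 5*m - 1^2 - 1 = -10*m^2 + 12*m - 2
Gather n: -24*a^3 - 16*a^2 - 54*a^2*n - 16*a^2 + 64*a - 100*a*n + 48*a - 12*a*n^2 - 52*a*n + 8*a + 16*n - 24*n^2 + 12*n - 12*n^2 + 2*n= -24*a^3 - 32*a^2 + 120*a + n^2*(-12*a - 36) + n*(-54*a^2 - 152*a + 30)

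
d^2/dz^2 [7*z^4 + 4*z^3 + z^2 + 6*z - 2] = 84*z^2 + 24*z + 2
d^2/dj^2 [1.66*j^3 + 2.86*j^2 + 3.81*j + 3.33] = 9.96*j + 5.72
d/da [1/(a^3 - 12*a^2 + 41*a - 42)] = (-3*a^2 + 24*a - 41)/(a^3 - 12*a^2 + 41*a - 42)^2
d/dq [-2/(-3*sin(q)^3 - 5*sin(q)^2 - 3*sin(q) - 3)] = 2*(-10*sin(q) + 9*cos(q)^2 - 12)*cos(q)/(3*sin(q)^3 + 5*sin(q)^2 + 3*sin(q) + 3)^2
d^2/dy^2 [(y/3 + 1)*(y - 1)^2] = 2*y + 2/3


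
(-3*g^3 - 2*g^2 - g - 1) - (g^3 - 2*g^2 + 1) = -4*g^3 - g - 2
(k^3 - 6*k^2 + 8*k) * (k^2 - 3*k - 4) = k^5 - 9*k^4 + 22*k^3 - 32*k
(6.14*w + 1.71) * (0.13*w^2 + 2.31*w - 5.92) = 0.7982*w^3 + 14.4057*w^2 - 32.3987*w - 10.1232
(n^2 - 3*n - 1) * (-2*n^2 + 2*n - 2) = -2*n^4 + 8*n^3 - 6*n^2 + 4*n + 2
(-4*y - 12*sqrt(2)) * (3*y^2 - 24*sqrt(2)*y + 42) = -12*y^3 + 60*sqrt(2)*y^2 + 408*y - 504*sqrt(2)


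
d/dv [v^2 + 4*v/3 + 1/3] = 2*v + 4/3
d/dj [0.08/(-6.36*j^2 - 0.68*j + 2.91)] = (1.0176*j + 0.0544)/(6.36*j^2 + 0.68*j - 2.91)^2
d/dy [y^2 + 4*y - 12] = 2*y + 4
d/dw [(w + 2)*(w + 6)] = 2*w + 8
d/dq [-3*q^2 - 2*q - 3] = -6*q - 2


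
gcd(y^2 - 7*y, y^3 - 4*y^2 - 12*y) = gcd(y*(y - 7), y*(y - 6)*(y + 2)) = y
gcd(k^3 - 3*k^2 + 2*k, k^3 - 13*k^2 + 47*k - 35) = k - 1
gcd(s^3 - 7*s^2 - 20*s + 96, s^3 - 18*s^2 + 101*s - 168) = s^2 - 11*s + 24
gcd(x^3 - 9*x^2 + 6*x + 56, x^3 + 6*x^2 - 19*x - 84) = x - 4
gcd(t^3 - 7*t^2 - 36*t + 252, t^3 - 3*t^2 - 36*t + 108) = t^2 - 36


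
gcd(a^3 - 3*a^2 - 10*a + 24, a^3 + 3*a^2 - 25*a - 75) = a + 3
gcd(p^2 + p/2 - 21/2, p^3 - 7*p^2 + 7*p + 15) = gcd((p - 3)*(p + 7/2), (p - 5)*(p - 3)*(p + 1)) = p - 3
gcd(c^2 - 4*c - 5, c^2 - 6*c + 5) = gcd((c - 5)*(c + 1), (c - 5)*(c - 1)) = c - 5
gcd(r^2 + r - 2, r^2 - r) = r - 1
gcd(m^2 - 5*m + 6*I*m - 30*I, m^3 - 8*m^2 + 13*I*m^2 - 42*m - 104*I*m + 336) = m + 6*I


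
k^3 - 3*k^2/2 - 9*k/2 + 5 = (k - 5/2)*(k - 1)*(k + 2)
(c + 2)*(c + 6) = c^2 + 8*c + 12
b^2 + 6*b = b*(b + 6)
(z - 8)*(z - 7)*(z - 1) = z^3 - 16*z^2 + 71*z - 56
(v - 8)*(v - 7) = v^2 - 15*v + 56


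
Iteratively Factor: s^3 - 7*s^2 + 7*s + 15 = (s + 1)*(s^2 - 8*s + 15) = (s - 5)*(s + 1)*(s - 3)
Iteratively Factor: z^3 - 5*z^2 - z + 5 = (z + 1)*(z^2 - 6*z + 5) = (z - 1)*(z + 1)*(z - 5)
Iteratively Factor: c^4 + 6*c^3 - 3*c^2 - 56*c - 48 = (c - 3)*(c^3 + 9*c^2 + 24*c + 16) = (c - 3)*(c + 4)*(c^2 + 5*c + 4) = (c - 3)*(c + 4)^2*(c + 1)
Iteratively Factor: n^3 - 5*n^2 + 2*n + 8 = (n - 4)*(n^2 - n - 2) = (n - 4)*(n - 2)*(n + 1)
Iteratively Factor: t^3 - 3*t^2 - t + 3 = (t - 3)*(t^2 - 1) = (t - 3)*(t - 1)*(t + 1)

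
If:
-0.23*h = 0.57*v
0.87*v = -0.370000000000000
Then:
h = 1.05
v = -0.43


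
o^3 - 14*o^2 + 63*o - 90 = (o - 6)*(o - 5)*(o - 3)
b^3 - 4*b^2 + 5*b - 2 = (b - 2)*(b - 1)^2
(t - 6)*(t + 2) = t^2 - 4*t - 12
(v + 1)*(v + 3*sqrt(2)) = v^2 + v + 3*sqrt(2)*v + 3*sqrt(2)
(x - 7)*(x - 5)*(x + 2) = x^3 - 10*x^2 + 11*x + 70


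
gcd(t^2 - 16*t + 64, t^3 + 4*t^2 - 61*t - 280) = t - 8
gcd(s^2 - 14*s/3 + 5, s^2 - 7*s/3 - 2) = s - 3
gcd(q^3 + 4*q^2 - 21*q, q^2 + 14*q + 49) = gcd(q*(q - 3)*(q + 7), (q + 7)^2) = q + 7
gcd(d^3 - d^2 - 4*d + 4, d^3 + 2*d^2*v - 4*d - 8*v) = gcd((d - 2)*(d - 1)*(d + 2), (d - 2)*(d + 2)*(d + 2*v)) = d^2 - 4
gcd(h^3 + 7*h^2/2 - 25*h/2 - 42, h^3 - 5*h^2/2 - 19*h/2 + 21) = h^2 - h/2 - 21/2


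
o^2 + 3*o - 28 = (o - 4)*(o + 7)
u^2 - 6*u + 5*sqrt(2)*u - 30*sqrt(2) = (u - 6)*(u + 5*sqrt(2))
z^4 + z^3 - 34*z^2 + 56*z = z*(z - 4)*(z - 2)*(z + 7)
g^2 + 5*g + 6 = (g + 2)*(g + 3)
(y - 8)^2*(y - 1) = y^3 - 17*y^2 + 80*y - 64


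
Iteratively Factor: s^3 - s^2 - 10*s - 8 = (s + 2)*(s^2 - 3*s - 4) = (s - 4)*(s + 2)*(s + 1)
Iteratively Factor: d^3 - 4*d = (d + 2)*(d^2 - 2*d) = d*(d + 2)*(d - 2)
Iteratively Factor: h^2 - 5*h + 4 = (h - 1)*(h - 4)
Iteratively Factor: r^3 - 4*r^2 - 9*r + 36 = (r - 4)*(r^2 - 9) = (r - 4)*(r + 3)*(r - 3)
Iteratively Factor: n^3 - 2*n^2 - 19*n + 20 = (n - 5)*(n^2 + 3*n - 4) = (n - 5)*(n + 4)*(n - 1)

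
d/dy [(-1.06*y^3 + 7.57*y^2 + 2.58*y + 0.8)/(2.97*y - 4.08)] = (-6.2964*y^3 + 35.4573*y^2 - 61.7712*y - 12.9024)/(8.8209*y^2 - 24.2352*y + 16.6464)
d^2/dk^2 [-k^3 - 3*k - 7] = -6*k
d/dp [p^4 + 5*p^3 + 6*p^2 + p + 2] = 4*p^3 + 15*p^2 + 12*p + 1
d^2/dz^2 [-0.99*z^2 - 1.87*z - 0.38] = -1.98000000000000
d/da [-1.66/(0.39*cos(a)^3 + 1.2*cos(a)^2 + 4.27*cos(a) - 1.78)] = (1.9422*sin(a)^2 - 3.984*cos(a) - 9.0304)*sin(a)/(0.39*cos(a)^3 + 1.2*cos(a)^2 + 4.27*cos(a) - 1.78)^2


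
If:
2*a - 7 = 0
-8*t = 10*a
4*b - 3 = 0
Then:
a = 7/2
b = 3/4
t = -35/8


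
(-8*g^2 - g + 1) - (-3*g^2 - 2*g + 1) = -5*g^2 + g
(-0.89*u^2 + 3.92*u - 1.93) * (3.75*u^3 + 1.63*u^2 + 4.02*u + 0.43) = -3.3375*u^5 + 13.2493*u^4 - 4.4257*u^3 + 12.2298*u^2 - 6.073*u - 0.8299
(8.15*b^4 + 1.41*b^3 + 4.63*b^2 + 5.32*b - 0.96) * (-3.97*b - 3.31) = -32.3555*b^5 - 32.5742*b^4 - 23.0482*b^3 - 36.4457*b^2 - 13.798*b + 3.1776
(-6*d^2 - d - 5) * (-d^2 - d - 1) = 6*d^4 + 7*d^3 + 12*d^2 + 6*d + 5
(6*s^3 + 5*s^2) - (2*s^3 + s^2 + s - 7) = 4*s^3 + 4*s^2 - s + 7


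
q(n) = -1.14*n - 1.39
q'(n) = -1.14000000000000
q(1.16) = -2.71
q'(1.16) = -1.14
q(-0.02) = -1.37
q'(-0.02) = -1.14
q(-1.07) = -0.17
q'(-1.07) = -1.14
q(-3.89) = 3.04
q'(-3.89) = -1.14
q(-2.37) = 1.31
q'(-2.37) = -1.14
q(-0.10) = -1.28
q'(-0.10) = -1.14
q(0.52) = -1.98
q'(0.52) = -1.14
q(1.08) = -2.62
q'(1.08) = -1.14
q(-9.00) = 8.87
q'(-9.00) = -1.14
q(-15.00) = 15.71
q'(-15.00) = -1.14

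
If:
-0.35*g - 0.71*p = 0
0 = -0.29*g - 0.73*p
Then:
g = 0.00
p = 0.00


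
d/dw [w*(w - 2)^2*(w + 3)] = 4*w^3 - 3*w^2 - 16*w + 12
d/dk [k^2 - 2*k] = 2*k - 2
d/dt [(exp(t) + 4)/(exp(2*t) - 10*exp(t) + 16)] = (-2*(exp(t) - 5)*(exp(t) + 4) + exp(2*t) - 10*exp(t) + 16)*exp(t)/(exp(2*t) - 10*exp(t) + 16)^2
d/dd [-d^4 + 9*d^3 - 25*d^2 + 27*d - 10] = -4*d^3 + 27*d^2 - 50*d + 27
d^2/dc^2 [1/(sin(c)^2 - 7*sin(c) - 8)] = (-4*sin(c)^3 + 25*sin(c)^2 - 100*sin(c) + 114)/((sin(c) - 8)^3*(sin(c) + 1)^2)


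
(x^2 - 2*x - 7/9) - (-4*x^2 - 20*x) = 5*x^2 + 18*x - 7/9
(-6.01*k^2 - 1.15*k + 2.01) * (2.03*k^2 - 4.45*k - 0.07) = -12.2003*k^4 + 24.41*k^3 + 9.6185*k^2 - 8.864*k - 0.1407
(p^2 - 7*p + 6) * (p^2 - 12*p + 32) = p^4 - 19*p^3 + 122*p^2 - 296*p + 192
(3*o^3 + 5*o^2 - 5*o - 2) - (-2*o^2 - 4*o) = 3*o^3 + 7*o^2 - o - 2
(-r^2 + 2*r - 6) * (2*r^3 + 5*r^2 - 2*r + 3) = -2*r^5 - r^4 - 37*r^2 + 18*r - 18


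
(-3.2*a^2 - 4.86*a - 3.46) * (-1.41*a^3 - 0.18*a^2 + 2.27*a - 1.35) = 4.512*a^5 + 7.4286*a^4 - 1.5106*a^3 - 6.0894*a^2 - 1.2932*a + 4.671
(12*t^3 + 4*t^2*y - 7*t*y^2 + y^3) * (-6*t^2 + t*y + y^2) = -72*t^5 - 12*t^4*y + 58*t^3*y^2 - 9*t^2*y^3 - 6*t*y^4 + y^5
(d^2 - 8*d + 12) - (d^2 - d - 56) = 68 - 7*d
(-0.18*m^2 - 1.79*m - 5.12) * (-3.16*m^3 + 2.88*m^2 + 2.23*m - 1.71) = 0.5688*m^5 + 5.138*m^4 + 10.6226*m^3 - 18.4295*m^2 - 8.3567*m + 8.7552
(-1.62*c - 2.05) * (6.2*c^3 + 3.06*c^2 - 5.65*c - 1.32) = -10.044*c^4 - 17.6672*c^3 + 2.88*c^2 + 13.7209*c + 2.706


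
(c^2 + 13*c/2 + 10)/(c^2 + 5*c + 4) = (c + 5/2)/(c + 1)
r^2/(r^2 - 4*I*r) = r/(r - 4*I)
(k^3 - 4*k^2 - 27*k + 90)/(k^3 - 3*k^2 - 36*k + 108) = (k + 5)/(k + 6)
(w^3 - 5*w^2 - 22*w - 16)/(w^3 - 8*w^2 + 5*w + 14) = (w^2 - 6*w - 16)/(w^2 - 9*w + 14)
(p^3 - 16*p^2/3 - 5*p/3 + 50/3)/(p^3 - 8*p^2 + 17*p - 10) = (p + 5/3)/(p - 1)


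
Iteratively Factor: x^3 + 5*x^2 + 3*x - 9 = (x + 3)*(x^2 + 2*x - 3) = (x + 3)^2*(x - 1)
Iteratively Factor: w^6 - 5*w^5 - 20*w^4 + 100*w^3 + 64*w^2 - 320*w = (w + 4)*(w^5 - 9*w^4 + 16*w^3 + 36*w^2 - 80*w) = (w - 4)*(w + 4)*(w^4 - 5*w^3 - 4*w^2 + 20*w) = (w - 4)*(w + 2)*(w + 4)*(w^3 - 7*w^2 + 10*w) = w*(w - 4)*(w + 2)*(w + 4)*(w^2 - 7*w + 10) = w*(w - 4)*(w - 2)*(w + 2)*(w + 4)*(w - 5)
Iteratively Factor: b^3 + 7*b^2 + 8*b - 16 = (b - 1)*(b^2 + 8*b + 16) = (b - 1)*(b + 4)*(b + 4)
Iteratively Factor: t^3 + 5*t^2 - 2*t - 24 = (t + 4)*(t^2 + t - 6) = (t + 3)*(t + 4)*(t - 2)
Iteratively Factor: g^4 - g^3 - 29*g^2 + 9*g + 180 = (g + 4)*(g^3 - 5*g^2 - 9*g + 45) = (g + 3)*(g + 4)*(g^2 - 8*g + 15) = (g - 3)*(g + 3)*(g + 4)*(g - 5)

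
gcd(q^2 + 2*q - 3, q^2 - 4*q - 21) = q + 3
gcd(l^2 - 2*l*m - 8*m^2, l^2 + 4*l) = 1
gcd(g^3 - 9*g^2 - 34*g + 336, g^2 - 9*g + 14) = g - 7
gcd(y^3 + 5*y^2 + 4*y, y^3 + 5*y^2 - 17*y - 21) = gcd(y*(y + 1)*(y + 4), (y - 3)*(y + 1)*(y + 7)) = y + 1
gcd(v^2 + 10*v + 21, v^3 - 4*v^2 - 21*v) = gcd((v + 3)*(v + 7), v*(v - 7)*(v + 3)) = v + 3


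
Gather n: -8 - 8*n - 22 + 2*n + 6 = -6*n - 24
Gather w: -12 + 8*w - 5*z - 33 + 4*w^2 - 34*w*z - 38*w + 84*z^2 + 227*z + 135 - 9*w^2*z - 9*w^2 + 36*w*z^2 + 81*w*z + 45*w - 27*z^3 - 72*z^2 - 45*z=w^2*(-9*z - 5) + w*(36*z^2 + 47*z + 15) - 27*z^3 + 12*z^2 + 177*z + 90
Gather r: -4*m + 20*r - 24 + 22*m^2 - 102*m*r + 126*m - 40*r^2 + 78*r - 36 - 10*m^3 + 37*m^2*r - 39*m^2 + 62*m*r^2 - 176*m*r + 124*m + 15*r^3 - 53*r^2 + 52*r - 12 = -10*m^3 - 17*m^2 + 246*m + 15*r^3 + r^2*(62*m - 93) + r*(37*m^2 - 278*m + 150) - 72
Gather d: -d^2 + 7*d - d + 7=-d^2 + 6*d + 7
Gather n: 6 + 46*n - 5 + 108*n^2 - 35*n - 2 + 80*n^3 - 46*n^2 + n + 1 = 80*n^3 + 62*n^2 + 12*n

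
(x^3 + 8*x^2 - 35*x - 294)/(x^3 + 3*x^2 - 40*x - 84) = (x + 7)/(x + 2)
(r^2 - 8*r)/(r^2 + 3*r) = (r - 8)/(r + 3)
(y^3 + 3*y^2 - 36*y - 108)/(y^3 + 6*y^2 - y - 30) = (y^2 - 36)/(y^2 + 3*y - 10)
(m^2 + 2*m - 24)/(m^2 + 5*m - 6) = (m - 4)/(m - 1)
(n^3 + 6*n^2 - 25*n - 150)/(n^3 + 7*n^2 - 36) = (n^2 - 25)/(n^2 + n - 6)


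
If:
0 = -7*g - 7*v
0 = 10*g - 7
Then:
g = 7/10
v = -7/10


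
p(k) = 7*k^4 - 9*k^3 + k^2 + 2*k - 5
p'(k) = 28*k^3 - 27*k^2 + 2*k + 2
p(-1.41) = 47.06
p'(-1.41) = -132.99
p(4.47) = 2014.74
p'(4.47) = 1972.27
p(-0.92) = 6.03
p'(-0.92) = -44.50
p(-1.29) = 32.79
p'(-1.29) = -105.62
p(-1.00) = 10.00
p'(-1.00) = -55.00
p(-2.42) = 363.65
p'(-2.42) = -557.79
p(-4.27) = 3032.45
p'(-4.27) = -2678.75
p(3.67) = 840.81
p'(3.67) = 1029.74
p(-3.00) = 808.00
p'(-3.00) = -1003.00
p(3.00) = 334.00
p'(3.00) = 521.00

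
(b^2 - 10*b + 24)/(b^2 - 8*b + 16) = (b - 6)/(b - 4)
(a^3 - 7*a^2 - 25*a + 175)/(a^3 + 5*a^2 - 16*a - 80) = (a^2 - 12*a + 35)/(a^2 - 16)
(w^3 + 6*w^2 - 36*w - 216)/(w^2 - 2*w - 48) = (w^2 - 36)/(w - 8)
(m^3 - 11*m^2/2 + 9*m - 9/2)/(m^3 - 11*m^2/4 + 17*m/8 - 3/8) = 4*(m - 3)/(4*m - 1)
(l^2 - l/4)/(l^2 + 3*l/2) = (4*l - 1)/(2*(2*l + 3))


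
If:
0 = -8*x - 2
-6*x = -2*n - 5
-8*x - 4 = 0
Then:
No Solution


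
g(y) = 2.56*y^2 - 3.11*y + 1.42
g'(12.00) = 58.33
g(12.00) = 332.74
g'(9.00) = 42.97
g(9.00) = 180.79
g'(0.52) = -0.45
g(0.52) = 0.50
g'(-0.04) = -3.31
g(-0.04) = 1.55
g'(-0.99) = -8.18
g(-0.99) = 7.01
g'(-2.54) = -16.11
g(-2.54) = 25.84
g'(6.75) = 31.45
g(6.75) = 97.07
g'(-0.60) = -6.18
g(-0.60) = 4.21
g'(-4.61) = -26.71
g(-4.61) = 70.16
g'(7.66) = 36.11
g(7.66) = 127.81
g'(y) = 5.12*y - 3.11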